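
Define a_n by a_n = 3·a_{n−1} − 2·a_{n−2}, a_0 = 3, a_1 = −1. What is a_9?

With companion matrix M = [[3, −2], [1, 0]], [a_n, a_{n−1}]ᵀ = M·[a_{n−1}, a_{n−2}]ᵀ, so [a_9, a_8]ᵀ = M⁸·[a_1, a_0]ᵀ.
M⁸ = [[511, −510], [255, −254]], giving [a_9, a_8]ᵀ = [[−2041], [−1017]].

−2041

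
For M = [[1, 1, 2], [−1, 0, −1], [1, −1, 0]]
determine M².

[[2, −1, 1], [−2, 0, −2], [2, 1, 3]]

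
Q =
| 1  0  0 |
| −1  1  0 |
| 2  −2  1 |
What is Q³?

Q = I + N where N = [[0, 0, 0], [−1, 0, 0], [2, −2, 0]] is strictly lower-triangular, so N³ = 0.
(I + N)³ = I + 3·N + 3·N² = [[1, 0, 0], [−3, 1, 0], [12, −6, 1]].

[[1, 0, 0], [−3, 1, 0], [12, −6, 1]]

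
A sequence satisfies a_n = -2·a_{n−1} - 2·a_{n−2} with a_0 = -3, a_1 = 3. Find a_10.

0

With companion matrix Q = [[-2, -2], [1, 0]], [a_n, a_{n−1}]ᵀ = Q·[a_{n−1}, a_{n−2}]ᵀ, so [a_10, a_9]ᵀ = Q⁹·[a_1, a_0]ᵀ.
Q⁹ = [[-32, -32], [16, 0]], giving [a_10, a_9]ᵀ = [[0], [48]].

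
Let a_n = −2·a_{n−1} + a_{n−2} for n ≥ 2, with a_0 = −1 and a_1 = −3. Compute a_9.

−2547

With companion matrix Q = [[−2, 1], [1, 0]], [a_n, a_{n−1}]ᵀ = Q·[a_{n−1}, a_{n−2}]ᵀ, so [a_9, a_8]ᵀ = Q^8·[a_1, a_0]ᵀ.
Q^8 = [[985, −408], [−408, 169]], giving [a_9, a_8]ᵀ = [[−2547], [1055]].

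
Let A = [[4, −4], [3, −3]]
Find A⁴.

[[4, −4], [3, −3]]

A² = [[4, −4], [3, −3]]
A³ = [[4, −4], [3, −3]]
A⁴ = [[4, −4], [3, −3]]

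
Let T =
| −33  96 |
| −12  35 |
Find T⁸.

tr T = 2 and det T = −3, so the characteristic polynomial is λ² − (2)λ + (−3) with roots 3 and −1.
Eigenvectors give P = [[−8, −3], [−3, −1]] with P⁻¹ = [[1, −3], [−3, 8]], and T = P·diag(3, −1)·P⁻¹.
Then T⁸ = P·diag(6561, 1)·P⁻¹ = [[−52488, −3], [−19683, −1]] · [[1, −3], [−3, 8]] = [[−52479, 157440], [−19680, 59041]].

[[−52479, 157440], [−19680, 59041]]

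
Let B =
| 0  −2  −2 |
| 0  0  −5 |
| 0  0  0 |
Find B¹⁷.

[[0, 0, 0], [0, 0, 0], [0, 0, 0]]

B is strictly triangular, hence nilpotent: B³ = 0, so B¹⁷ = 0.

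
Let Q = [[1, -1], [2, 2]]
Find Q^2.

[[-1, -3], [6, 2]]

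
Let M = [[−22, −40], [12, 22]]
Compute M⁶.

tr M = 0 and det M = −4, so the characteristic polynomial is λ² − (0)λ + (−4) with roots 2 and −2.
Eigenvectors give P = [[5, 2], [−3, −1]] with P⁻¹ = [[−1, −2], [3, 5]], and M = P·diag(2, −2)·P⁻¹.
Then M⁶ = P·diag(64, 64)·P⁻¹ = [[320, 128], [−192, −64]] · [[−1, −2], [3, 5]] = [[64, 0], [0, 64]].

[[64, 0], [0, 64]]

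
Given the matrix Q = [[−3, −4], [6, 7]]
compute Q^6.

[[−1455, −1456], [2184, 2185]]

tr Q = 4 and det Q = 3, so the characteristic polynomial is λ² − (4)λ + (3) with roots 1 and 3.
Eigenvectors give P = [[−1, −2], [1, 3]] with P⁻¹ = [[−3, −2], [1, 1]], and Q = P·diag(1, 3)·P⁻¹.
Then Q^6 = P·diag(1, 729)·P⁻¹ = [[−1, −1458], [1, 2187]] · [[−3, −2], [1, 1]] = [[−1455, −1456], [2184, 2185]].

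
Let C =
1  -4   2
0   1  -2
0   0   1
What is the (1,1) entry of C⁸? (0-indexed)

C = I + N where N = [[0, -4, 2], [0, 0, -2], [0, 0, 0]] is strictly upper-triangular, so N³ = 0.
(I + N)⁸ = I + 8·N + 28·N² = [[1, -32, 240], [0, 1, -16], [0, 0, 1]].

1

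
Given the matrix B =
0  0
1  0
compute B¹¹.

B is strictly triangular, hence nilpotent: B² = 0, so B¹¹ = 0.

[[0, 0], [0, 0]]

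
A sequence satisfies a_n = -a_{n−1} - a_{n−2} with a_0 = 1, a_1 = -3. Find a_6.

With companion matrix B = [[-1, -1], [1, 0]], [a_n, a_{n−1}]ᵀ = B·[a_{n−1}, a_{n−2}]ᵀ, so [a_6, a_5]ᵀ = B^5·[a_1, a_0]ᵀ.
B^5 = [[0, 1], [-1, -1]], giving [a_6, a_5]ᵀ = [[1], [2]].

1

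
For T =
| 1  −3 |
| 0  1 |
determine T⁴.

T = I + N where N = [[0, −3], [0, 0]] is strictly upper-triangular, so N² = 0.
(I + N)⁴ = I + 4·N = [[1, −12], [0, 1]].

[[1, −12], [0, 1]]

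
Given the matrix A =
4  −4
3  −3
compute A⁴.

A² = A (a projection; rank 1, trace 1), so A⁴ = A.

[[4, −4], [3, −3]]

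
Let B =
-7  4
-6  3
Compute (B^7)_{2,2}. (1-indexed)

4371

tr B = -4 and det B = 3, so the characteristic polynomial is λ² − (-4)λ + (3) with roots -1 and -3.
Eigenvectors give P = [[-2, 1], [-3, 1]] with P⁻¹ = [[1, -1], [3, -2]], and B = P·diag(-1, -3)·P⁻¹.
Then B^7 = P·diag(-1, -2187)·P⁻¹ = [[2, -2187], [3, -2187]] · [[1, -1], [3, -2]] = [[-6559, 4372], [-6558, 4371]].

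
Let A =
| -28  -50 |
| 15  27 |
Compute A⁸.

[[38086, 63050], [-18915, -31269]]

tr A = -1 and det A = -6, so the characteristic polynomial is λ² − (-1)λ + (-6) with roots -3 and 2.
Eigenvectors give P = [[-2, 5], [1, -3]] with P⁻¹ = [[-3, -5], [-1, -2]], and A = P·diag(-3, 2)·P⁻¹.
Then A⁸ = P·diag(6561, 256)·P⁻¹ = [[-13122, 1280], [6561, -768]] · [[-3, -5], [-1, -2]] = [[38086, 63050], [-18915, -31269]].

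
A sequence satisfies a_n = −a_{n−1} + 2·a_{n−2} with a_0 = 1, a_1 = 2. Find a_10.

−340

With companion matrix A = [[−1, 2], [1, 0]], [a_n, a_{n−1}]ᵀ = A·[a_{n−1}, a_{n−2}]ᵀ, so [a_10, a_9]ᵀ = A⁹·[a_1, a_0]ᵀ.
A⁹ = [[−341, 342], [171, −170]], giving [a_10, a_9]ᵀ = [[−340], [172]].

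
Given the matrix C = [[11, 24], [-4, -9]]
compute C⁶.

tr C = 2 and det C = -3, so the characteristic polynomial is λ² − (2)λ + (-3) with roots -1 and 3.
Eigenvectors give P = [[2, 3], [-1, -1]] with P⁻¹ = [[-1, -3], [1, 2]], and C = P·diag(-1, 3)·P⁻¹.
Then C⁶ = P·diag(1, 729)·P⁻¹ = [[2, 2187], [-1, -729]] · [[-1, -3], [1, 2]] = [[2185, 4368], [-728, -1455]].

[[2185, 4368], [-728, -1455]]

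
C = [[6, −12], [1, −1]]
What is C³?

[[84, −228], [19, −49]]

tr C = 5 and det C = 6, so the characteristic polynomial is λ² − (5)λ + (6) with roots 3 and 2.
Eigenvectors give P = [[4, 3], [1, 1]] with P⁻¹ = [[1, −3], [−1, 4]], and C = P·diag(3, 2)·P⁻¹.
Then C³ = P·diag(27, 8)·P⁻¹ = [[108, 24], [27, 8]] · [[1, −3], [−1, 4]] = [[84, −228], [19, −49]].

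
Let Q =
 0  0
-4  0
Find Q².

[[0, 0], [0, 0]]

Q is strictly triangular, hence nilpotent: Q² = 0, so Q² = 0.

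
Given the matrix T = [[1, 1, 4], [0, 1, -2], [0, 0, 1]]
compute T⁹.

T = I + N where N = [[0, 1, 4], [0, 0, -2], [0, 0, 0]] is strictly upper-triangular, so N³ = 0.
(I + N)⁹ = I + 9·N + 36·N² = [[1, 9, -36], [0, 1, -18], [0, 0, 1]].

[[1, 9, -36], [0, 1, -18], [0, 0, 1]]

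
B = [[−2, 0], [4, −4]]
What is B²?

[[4, 0], [−24, 16]]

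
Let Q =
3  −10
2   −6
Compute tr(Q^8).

257

tr Q = −3 and det Q = 2, so the characteristic polynomial is λ² − (−3)λ + (2) with roots −1 and −2.
Eigenvectors give P = [[−5, −2], [−2, −1]] with P⁻¹ = [[−1, 2], [2, −5]], and Q = P·diag(−1, −2)·P⁻¹.
Then Q^8 = P·diag(1, 256)·P⁻¹ = [[−5, −512], [−2, −256]] · [[−1, 2], [2, −5]] = [[−1019, 2550], [−510, 1276]].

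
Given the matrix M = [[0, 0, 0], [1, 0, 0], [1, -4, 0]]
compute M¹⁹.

[[0, 0, 0], [0, 0, 0], [0, 0, 0]]

M is strictly triangular, hence nilpotent: M³ = 0, so M¹⁹ = 0.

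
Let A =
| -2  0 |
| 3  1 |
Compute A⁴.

tr A = -1 and det A = -2, so the characteristic polynomial is λ² − (-1)λ + (-2) with roots -2 and 1.
Eigenvectors give P = [[-1, 0], [1, 1]] with P⁻¹ = [[-1, 0], [1, 1]], and A = P·diag(-2, 1)·P⁻¹.
Then A⁴ = P·diag(16, 1)·P⁻¹ = [[-16, 0], [16, 1]] · [[-1, 0], [1, 1]] = [[16, 0], [-15, 1]].

[[16, 0], [-15, 1]]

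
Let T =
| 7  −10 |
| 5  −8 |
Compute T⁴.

[[−49, 130], [−65, 146]]

tr T = −1 and det T = −6, so the characteristic polynomial is λ² − (−1)λ + (−6) with roots 2 and −3.
Eigenvectors give P = [[2, 1], [1, 1]] with P⁻¹ = [[1, −1], [−1, 2]], and T = P·diag(2, −3)·P⁻¹.
Then T⁴ = P·diag(16, 81)·P⁻¹ = [[32, 81], [16, 81]] · [[1, −1], [−1, 2]] = [[−49, 130], [−65, 146]].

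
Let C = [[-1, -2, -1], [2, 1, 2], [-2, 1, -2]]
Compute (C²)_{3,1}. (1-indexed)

8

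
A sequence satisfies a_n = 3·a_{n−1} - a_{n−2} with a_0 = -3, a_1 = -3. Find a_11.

-32838

With companion matrix Q = [[3, -1], [1, 0]], [a_n, a_{n−1}]ᵀ = Q·[a_{n−1}, a_{n−2}]ᵀ, so [a_11, a_10]ᵀ = Q¹⁰·[a_1, a_0]ᵀ.
Q¹⁰ = [[17711, -6765], [6765, -2584]], giving [a_11, a_10]ᵀ = [[-32838], [-12543]].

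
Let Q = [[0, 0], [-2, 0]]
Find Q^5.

[[0, 0], [0, 0]]

Q is strictly triangular, hence nilpotent: Q^2 = 0, so Q^5 = 0.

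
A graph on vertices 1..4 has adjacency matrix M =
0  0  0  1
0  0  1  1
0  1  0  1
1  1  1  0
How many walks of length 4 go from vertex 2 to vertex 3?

6

The number of length-4 walks from vertex 2 to vertex 3 is entry (2,3) of M^4, where M is the adjacency matrix.
M^2 = [[1, 1, 1, 0], [1, 2, 1, 1], [1, 1, 2, 1], [0, 1, 1, 3]]
M^3 = [[0, 1, 1, 3], [1, 2, 3, 4], [1, 3, 2, 4], [3, 4, 4, 2]]
M^4 = [[3, 4, 4, 2], [4, 7, 6, 6], [4, 6, 7, 6], [2, 6, 6, 11]]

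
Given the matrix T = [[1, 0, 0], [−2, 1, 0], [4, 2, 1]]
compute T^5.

T = I + N where N = [[0, 0, 0], [−2, 0, 0], [4, 2, 0]] is strictly lower-triangular, so N^3 = 0.
(I + N)^5 = I + 5·N + 10·N^2 = [[1, 0, 0], [−10, 1, 0], [−20, 10, 1]].

[[1, 0, 0], [−10, 1, 0], [−20, 10, 1]]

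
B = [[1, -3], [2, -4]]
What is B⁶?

tr B = -3 and det B = 2, so the characteristic polynomial is λ² − (-3)λ + (2) with roots -1 and -2.
Eigenvectors give P = [[-3, -1], [-2, -1]] with P⁻¹ = [[-1, 1], [2, -3]], and B = P·diag(-1, -2)·P⁻¹.
Then B⁶ = P·diag(1, 64)·P⁻¹ = [[-3, -64], [-2, -64]] · [[-1, 1], [2, -3]] = [[-125, 189], [-126, 190]].

[[-125, 189], [-126, 190]]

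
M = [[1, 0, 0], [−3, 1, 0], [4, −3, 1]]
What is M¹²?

M = I + N where N = [[0, 0, 0], [−3, 0, 0], [4, −3, 0]] is strictly lower-triangular, so N³ = 0.
(I + N)¹² = I + 12·N + 66·N² = [[1, 0, 0], [−36, 1, 0], [642, −36, 1]].

[[1, 0, 0], [−36, 1, 0], [642, −36, 1]]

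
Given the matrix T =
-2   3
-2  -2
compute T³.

[[28, 18], [-12, 28]]

T² = [[-2, -12], [8, -2]]
T³ = [[28, 18], [-12, 28]]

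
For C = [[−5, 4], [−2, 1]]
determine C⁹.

tr C = −4 and det C = 3, so the characteristic polynomial is λ² − (−4)λ + (3) with roots −1 and −3.
Eigenvectors give P = [[1, 2], [1, 1]] with P⁻¹ = [[−1, 2], [1, −1]], and C = P·diag(−1, −3)·P⁻¹.
Then C⁹ = P·diag(−1, −19683)·P⁻¹ = [[−1, −39366], [−1, −19683]] · [[−1, 2], [1, −1]] = [[−39365, 39364], [−19682, 19681]].

[[−39365, 39364], [−19682, 19681]]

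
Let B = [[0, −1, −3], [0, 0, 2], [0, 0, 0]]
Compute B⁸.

B is strictly triangular, hence nilpotent: B³ = 0, so B⁸ = 0.

[[0, 0, 0], [0, 0, 0], [0, 0, 0]]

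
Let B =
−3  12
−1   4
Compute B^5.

[[−3, 12], [−1, 4]]

B² = B (a projection; rank 1, trace 1), so B^5 = B.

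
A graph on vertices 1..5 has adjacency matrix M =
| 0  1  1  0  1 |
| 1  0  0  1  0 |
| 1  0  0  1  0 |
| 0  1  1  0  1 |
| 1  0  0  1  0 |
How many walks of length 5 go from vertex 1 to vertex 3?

The number of length-5 walks from vertex 1 to vertex 3 is entry (1,3) of M⁵, where M is the adjacency matrix.
M² = [[3, 0, 0, 3, 0], [0, 2, 2, 0, 2], [0, 2, 2, 0, 2], [3, 0, 0, 3, 0], [0, 2, 2, 0, 2]]
M³ = [[0, 6, 6, 0, 6], [6, 0, 0, 6, 0], [6, 0, 0, 6, 0], [0, 6, 6, 0, 6], [6, 0, 0, 6, 0]]
M⁴ = [[18, 0, 0, 18, 0], [0, 12, 12, 0, 12], [0, 12, 12, 0, 12], [18, 0, 0, 18, 0], [0, 12, 12, 0, 12]]
M⁵ = [[0, 36, 36, 0, 36], [36, 0, 0, 36, 0], [36, 0, 0, 36, 0], [0, 36, 36, 0, 36], [36, 0, 0, 36, 0]]

36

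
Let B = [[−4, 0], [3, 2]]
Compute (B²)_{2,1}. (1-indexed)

−6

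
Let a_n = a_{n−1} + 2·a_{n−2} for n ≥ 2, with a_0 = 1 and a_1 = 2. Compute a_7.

128

With companion matrix Q = [[1, 2], [1, 0]], [a_n, a_{n−1}]ᵀ = Q·[a_{n−1}, a_{n−2}]ᵀ, so [a_7, a_6]ᵀ = Q⁶·[a_1, a_0]ᵀ.
Q⁶ = [[43, 42], [21, 22]], giving [a_7, a_6]ᵀ = [[128], [64]].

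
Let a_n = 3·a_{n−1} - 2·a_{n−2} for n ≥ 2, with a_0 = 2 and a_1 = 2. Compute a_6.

2

With companion matrix B = [[3, -2], [1, 0]], [a_n, a_{n−1}]ᵀ = B·[a_{n−1}, a_{n−2}]ᵀ, so [a_6, a_5]ᵀ = B^5·[a_1, a_0]ᵀ.
B^5 = [[63, -62], [31, -30]], giving [a_6, a_5]ᵀ = [[2], [2]].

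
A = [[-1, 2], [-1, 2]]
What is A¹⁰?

A² = A (a projection; rank 1, trace 1), so A¹⁰ = A.

[[-1, 2], [-1, 2]]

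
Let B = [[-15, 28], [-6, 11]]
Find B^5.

[[-1695, 3388], [-726, 1451]]

tr B = -4 and det B = 3, so the characteristic polynomial is λ² − (-4)λ + (3) with roots -1 and -3.
Eigenvectors give P = [[2, -7], [1, -3]] with P⁻¹ = [[-3, 7], [-1, 2]], and B = P·diag(-1, -3)·P⁻¹.
Then B^5 = P·diag(-1, -243)·P⁻¹ = [[-2, 1701], [-1, 729]] · [[-3, 7], [-1, 2]] = [[-1695, 3388], [-726, 1451]].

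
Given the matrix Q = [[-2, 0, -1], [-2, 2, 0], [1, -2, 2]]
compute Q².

[[3, 2, 0], [0, 4, 2], [4, -8, 3]]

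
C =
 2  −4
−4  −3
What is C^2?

[[20, 4], [4, 25]]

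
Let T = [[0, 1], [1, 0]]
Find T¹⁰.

T² = I (check: tr T = 0 and det T = -1), so T¹⁰ = I since 10 is even.

[[1, 0], [0, 1]]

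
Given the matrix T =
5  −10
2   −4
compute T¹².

[[5, −10], [2, −4]]

T² = T (a projection; rank 1, trace 1), so T¹² = T.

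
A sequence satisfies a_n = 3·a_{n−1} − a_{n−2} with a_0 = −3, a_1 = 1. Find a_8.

With companion matrix Q = [[3, −1], [1, 0]], [a_n, a_{n−1}]ᵀ = Q·[a_{n−1}, a_{n−2}]ᵀ, so [a_8, a_7]ᵀ = Q⁷·[a_1, a_0]ᵀ.
Q⁷ = [[987, −377], [377, −144]], giving [a_8, a_7]ᵀ = [[2118], [809]].

2118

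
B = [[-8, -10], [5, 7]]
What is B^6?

[[1394, 1330], [-665, -601]]

tr B = -1 and det B = -6, so the characteristic polynomial is λ² − (-1)λ + (-6) with roots -3 and 2.
Eigenvectors give P = [[2, -1], [-1, 1]] with P⁻¹ = [[1, 1], [1, 2]], and B = P·diag(-3, 2)·P⁻¹.
Then B^6 = P·diag(729, 64)·P⁻¹ = [[1458, -64], [-729, 64]] · [[1, 1], [1, 2]] = [[1394, 1330], [-665, -601]].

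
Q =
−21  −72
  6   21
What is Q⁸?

[[6561, 0], [0, 6561]]

tr Q = 0 and det Q = −9, so the characteristic polynomial is λ² − (0)λ + (−9) with roots −3 and 3.
Eigenvectors give P = [[4, −3], [−1, 1]] with P⁻¹ = [[1, 3], [1, 4]], and Q = P·diag(−3, 3)·P⁻¹.
Then Q⁸ = P·diag(6561, 6561)·P⁻¹ = [[26244, −19683], [−6561, 6561]] · [[1, 3], [1, 4]] = [[6561, 0], [0, 6561]].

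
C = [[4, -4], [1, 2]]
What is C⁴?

[[0, -288], [72, -144]]

C² = [[12, -24], [6, 0]]
C³ = [[24, -96], [24, -24]]
C⁴ = [[0, -288], [72, -144]]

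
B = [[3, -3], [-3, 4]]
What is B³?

B² = [[18, -21], [-21, 25]]
B³ = [[117, -138], [-138, 163]]

[[117, -138], [-138, 163]]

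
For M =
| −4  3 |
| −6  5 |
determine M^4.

tr M = 1 and det M = −2, so the characteristic polynomial is λ² − (1)λ + (−2) with roots 2 and −1.
Eigenvectors give P = [[−1, 1], [−2, 1]] with P⁻¹ = [[1, −1], [2, −1]], and M = P·diag(2, −1)·P⁻¹.
Then M^4 = P·diag(16, 1)·P⁻¹ = [[−16, 1], [−32, 1]] · [[1, −1], [2, −1]] = [[−14, 15], [−30, 31]].

[[−14, 15], [−30, 31]]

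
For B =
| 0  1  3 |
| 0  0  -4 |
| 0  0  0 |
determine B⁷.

[[0, 0, 0], [0, 0, 0], [0, 0, 0]]

B is strictly triangular, hence nilpotent: B³ = 0, so B⁷ = 0.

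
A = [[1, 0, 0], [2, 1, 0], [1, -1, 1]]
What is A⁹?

A = I + N where N = [[0, 0, 0], [2, 0, 0], [1, -1, 0]] is strictly lower-triangular, so N³ = 0.
(I + N)⁹ = I + 9·N + 36·N² = [[1, 0, 0], [18, 1, 0], [-63, -9, 1]].

[[1, 0, 0], [18, 1, 0], [-63, -9, 1]]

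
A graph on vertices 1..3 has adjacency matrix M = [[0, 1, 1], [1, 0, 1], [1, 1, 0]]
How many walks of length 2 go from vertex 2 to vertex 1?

The number of length-2 walks from vertex 2 to vertex 1 is entry (2,1) of M², where M is the adjacency matrix.
M² = [[2, 1, 1], [1, 2, 1], [1, 1, 2]]

1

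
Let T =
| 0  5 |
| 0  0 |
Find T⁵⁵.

[[0, 0], [0, 0]]

T is strictly triangular, hence nilpotent: T² = 0, so T⁵⁵ = 0.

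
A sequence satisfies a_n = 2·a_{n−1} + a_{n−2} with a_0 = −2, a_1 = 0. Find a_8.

With companion matrix B = [[2, 1], [1, 0]], [a_n, a_{n−1}]ᵀ = B·[a_{n−1}, a_{n−2}]ᵀ, so [a_8, a_7]ᵀ = B⁷·[a_1, a_0]ᵀ.
B⁷ = [[408, 169], [169, 70]], giving [a_8, a_7]ᵀ = [[−338], [−140]].

−338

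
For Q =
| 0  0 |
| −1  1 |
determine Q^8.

[[0, 0], [−1, 1]]

Q² = Q (a projection; rank 1, trace 1), so Q^8 = Q.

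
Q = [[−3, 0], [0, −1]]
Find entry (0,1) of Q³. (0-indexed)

0

Q² = [[9, 0], [0, 1]]
Q³ = [[−27, 0], [0, −1]]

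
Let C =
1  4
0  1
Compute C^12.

C = I + N where N = [[0, 4], [0, 0]] is strictly upper-triangular, so N^2 = 0.
(I + N)^12 = I + 12·N = [[1, 48], [0, 1]].

[[1, 48], [0, 1]]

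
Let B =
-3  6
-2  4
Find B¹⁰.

B² = B (a projection; rank 1, trace 1), so B¹⁰ = B.

[[-3, 6], [-2, 4]]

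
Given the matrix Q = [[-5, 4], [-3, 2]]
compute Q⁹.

[[-2045, 2044], [-1533, 1532]]

tr Q = -3 and det Q = 2, so the characteristic polynomial is λ² − (-3)λ + (2) with roots -1 and -2.
Eigenvectors give P = [[-1, 4], [-1, 3]] with P⁻¹ = [[3, -4], [1, -1]], and Q = P·diag(-1, -2)·P⁻¹.
Then Q⁹ = P·diag(-1, -512)·P⁻¹ = [[1, -2048], [1, -1536]] · [[3, -4], [1, -1]] = [[-2045, 2044], [-1533, 1532]].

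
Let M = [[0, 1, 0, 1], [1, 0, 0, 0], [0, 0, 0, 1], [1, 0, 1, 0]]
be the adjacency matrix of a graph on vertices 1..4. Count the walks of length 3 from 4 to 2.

0

The number of length-3 walks from vertex 4 to vertex 2 is entry (4,2) of M³, where M is the adjacency matrix.
M² = [[2, 0, 1, 0], [0, 1, 0, 1], [1, 0, 1, 0], [0, 1, 0, 2]]
M³ = [[0, 2, 0, 3], [2, 0, 1, 0], [0, 1, 0, 2], [3, 0, 2, 0]]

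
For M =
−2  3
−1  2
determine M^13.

[[−2, 3], [−1, 2]]

M² = I (check: tr M = 0 and det M = −1), so M^13 = M since 13 is odd.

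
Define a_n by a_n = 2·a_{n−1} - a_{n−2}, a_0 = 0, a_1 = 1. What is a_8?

With companion matrix Q = [[2, -1], [1, 0]], [a_n, a_{n−1}]ᵀ = Q·[a_{n−1}, a_{n−2}]ᵀ, so [a_8, a_7]ᵀ = Q⁷·[a_1, a_0]ᵀ.
Q⁷ = [[8, -7], [7, -6]], giving [a_8, a_7]ᵀ = [[8], [7]].

8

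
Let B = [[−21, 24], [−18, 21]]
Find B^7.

[[−15309, 17496], [−13122, 15309]]

tr B = 0 and det B = −9, so the characteristic polynomial is λ² − (0)λ + (−9) with roots 3 and −3.
Eigenvectors give P = [[1, 4], [1, 3]] with P⁻¹ = [[−3, 4], [1, −1]], and B = P·diag(3, −3)·P⁻¹.
Then B^7 = P·diag(2187, −2187)·P⁻¹ = [[2187, −8748], [2187, −6561]] · [[−3, 4], [1, −1]] = [[−15309, 17496], [−13122, 15309]].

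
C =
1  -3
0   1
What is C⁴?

[[1, -12], [0, 1]]

C = I + N where N = [[0, -3], [0, 0]] is strictly upper-triangular, so N² = 0.
(I + N)⁴ = I + 4·N = [[1, -12], [0, 1]].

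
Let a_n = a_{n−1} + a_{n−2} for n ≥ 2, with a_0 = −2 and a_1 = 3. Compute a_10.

97

With companion matrix M = [[1, 1], [1, 0]], [a_n, a_{n−1}]ᵀ = M·[a_{n−1}, a_{n−2}]ᵀ, so [a_10, a_9]ᵀ = M^9·[a_1, a_0]ᵀ.
M^9 = [[55, 34], [34, 21]], giving [a_10, a_9]ᵀ = [[97], [60]].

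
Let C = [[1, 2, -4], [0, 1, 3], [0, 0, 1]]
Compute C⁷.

[[1, 14, 98], [0, 1, 21], [0, 0, 1]]

C = I + N where N = [[0, 2, -4], [0, 0, 3], [0, 0, 0]] is strictly upper-triangular, so N³ = 0.
(I + N)⁷ = I + 7·N + 21·N² = [[1, 14, 98], [0, 1, 21], [0, 0, 1]].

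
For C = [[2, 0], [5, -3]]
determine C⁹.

[[512, 0], [20195, -19683]]

tr C = -1 and det C = -6, so the characteristic polynomial is λ² − (-1)λ + (-6) with roots 2 and -3.
Eigenvectors give P = [[1, 0], [1, -1]] with P⁻¹ = [[1, 0], [1, -1]], and C = P·diag(2, -3)·P⁻¹.
Then C⁹ = P·diag(512, -19683)·P⁻¹ = [[512, 0], [512, 19683]] · [[1, 0], [1, -1]] = [[512, 0], [20195, -19683]].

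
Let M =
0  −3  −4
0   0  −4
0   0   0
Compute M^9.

[[0, 0, 0], [0, 0, 0], [0, 0, 0]]

M is strictly triangular, hence nilpotent: M^3 = 0, so M^9 = 0.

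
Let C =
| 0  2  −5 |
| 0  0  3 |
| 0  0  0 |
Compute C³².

[[0, 0, 0], [0, 0, 0], [0, 0, 0]]

C is strictly triangular, hence nilpotent: C³ = 0, so C³² = 0.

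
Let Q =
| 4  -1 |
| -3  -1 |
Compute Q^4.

Q^2 = [[19, -3], [-9, 4]]
Q^3 = [[85, -16], [-48, 5]]
Q^4 = [[388, -69], [-207, 43]]

[[388, -69], [-207, 43]]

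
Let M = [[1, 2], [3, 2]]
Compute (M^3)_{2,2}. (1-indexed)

38

M^2 = [[7, 6], [9, 10]]
M^3 = [[25, 26], [39, 38]]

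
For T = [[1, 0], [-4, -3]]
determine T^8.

[[1, 0], [6560, 6561]]

tr T = -2 and det T = -3, so the characteristic polynomial is λ² − (-2)λ + (-3) with roots -3 and 1.
Eigenvectors give P = [[0, -1], [1, 1]] with P⁻¹ = [[1, 1], [-1, 0]], and T = P·diag(-3, 1)·P⁻¹.
Then T^8 = P·diag(6561, 1)·P⁻¹ = [[0, -1], [6561, 1]] · [[1, 1], [-1, 0]] = [[1, 0], [6560, 6561]].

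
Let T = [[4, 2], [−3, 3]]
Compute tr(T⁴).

T² = [[10, 14], [−21, 3]]
T³ = [[−2, 62], [−93, −33]]
T⁴ = [[−194, 182], [−273, −285]]

−479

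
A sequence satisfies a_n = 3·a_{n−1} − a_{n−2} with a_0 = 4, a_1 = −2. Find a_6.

With companion matrix M = [[3, −1], [1, 0]], [a_n, a_{n−1}]ᵀ = M·[a_{n−1}, a_{n−2}]ᵀ, so [a_6, a_5]ᵀ = M⁵·[a_1, a_0]ᵀ.
M⁵ = [[144, −55], [55, −21]], giving [a_6, a_5]ᵀ = [[−508], [−194]].

−508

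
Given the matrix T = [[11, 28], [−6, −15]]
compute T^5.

tr T = −4 and det T = 3, so the characteristic polynomial is λ² − (−4)λ + (3) with roots −3 and −1.
Eigenvectors give P = [[−2, 7], [1, −3]] with P⁻¹ = [[3, 7], [1, 2]], and T = P·diag(−3, −1)·P⁻¹.
Then T^5 = P·diag(−243, −1)·P⁻¹ = [[486, −7], [−243, 3]] · [[3, 7], [1, 2]] = [[1451, 3388], [−726, −1695]].

[[1451, 3388], [−726, −1695]]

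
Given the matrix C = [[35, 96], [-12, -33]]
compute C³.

tr C = 2 and det C = -3, so the characteristic polynomial is λ² − (2)λ + (-3) with roots 3 and -1.
Eigenvectors give P = [[-3, -8], [1, 3]] with P⁻¹ = [[-3, -8], [1, 3]], and C = P·diag(3, -1)·P⁻¹.
Then C³ = P·diag(27, -1)·P⁻¹ = [[-81, 8], [27, -3]] · [[-3, -8], [1, 3]] = [[251, 672], [-84, -225]].

[[251, 672], [-84, -225]]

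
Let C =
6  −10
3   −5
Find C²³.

[[6, −10], [3, −5]]

C² = C (a projection; rank 1, trace 1), so C²³ = C.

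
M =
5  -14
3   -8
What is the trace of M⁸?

257

tr M = -3 and det M = 2, so the characteristic polynomial is λ² − (-3)λ + (2) with roots -2 and -1.
Eigenvectors give P = [[-2, 7], [-1, 3]] with P⁻¹ = [[3, -7], [1, -2]], and M = P·diag(-2, -1)·P⁻¹.
Then M⁸ = P·diag(256, 1)·P⁻¹ = [[-512, 7], [-256, 3]] · [[3, -7], [1, -2]] = [[-1529, 3570], [-765, 1786]].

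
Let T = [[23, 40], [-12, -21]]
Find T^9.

tr T = 2 and det T = -3, so the characteristic polynomial is λ² − (2)λ + (-3) with roots 3 and -1.
Eigenvectors give P = [[-2, 5], [1, -3]] with P⁻¹ = [[-3, -5], [-1, -2]], and T = P·diag(3, -1)·P⁻¹.
Then T^9 = P·diag(19683, -1)·P⁻¹ = [[-39366, -5], [19683, 3]] · [[-3, -5], [-1, -2]] = [[118103, 196840], [-59052, -98421]].

[[118103, 196840], [-59052, -98421]]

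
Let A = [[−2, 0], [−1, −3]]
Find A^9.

[[−512, 0], [−19171, −19683]]

tr A = −5 and det A = 6, so the characteristic polynomial is λ² − (−5)λ + (6) with roots −2 and −3.
Eigenvectors give P = [[−1, 0], [1, 1]] with P⁻¹ = [[−1, 0], [1, 1]], and A = P·diag(−2, −3)·P⁻¹.
Then A^9 = P·diag(−512, −19683)·P⁻¹ = [[512, 0], [−512, −19683]] · [[−1, 0], [1, 1]] = [[−512, 0], [−19171, −19683]].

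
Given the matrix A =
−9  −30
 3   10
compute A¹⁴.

A² = A (a projection; rank 1, trace 1), so A¹⁴ = A.

[[−9, −30], [3, 10]]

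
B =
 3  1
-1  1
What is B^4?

B^2 = [[8, 4], [-4, 0]]
B^3 = [[20, 12], [-12, -4]]
B^4 = [[48, 32], [-32, -16]]

[[48, 32], [-32, -16]]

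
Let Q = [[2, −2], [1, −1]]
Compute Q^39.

[[2, −2], [1, −1]]

Q² = Q (a projection; rank 1, trace 1), so Q^39 = Q.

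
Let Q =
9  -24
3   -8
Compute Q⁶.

[[9, -24], [3, -8]]

Q² = Q (a projection; rank 1, trace 1), so Q⁶ = Q.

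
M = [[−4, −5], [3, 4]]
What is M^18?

M² = I (check: tr M = 0 and det M = −1), so M^18 = I since 18 is even.

[[1, 0], [0, 1]]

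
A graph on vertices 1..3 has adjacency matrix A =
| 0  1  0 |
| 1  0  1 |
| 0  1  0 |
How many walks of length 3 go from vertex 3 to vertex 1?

The number of length-3 walks from vertex 3 to vertex 1 is entry (3,1) of A^3, where A is the adjacency matrix.
A^2 = [[1, 0, 1], [0, 2, 0], [1, 0, 1]]
A^3 = [[0, 2, 0], [2, 0, 2], [0, 2, 0]]

0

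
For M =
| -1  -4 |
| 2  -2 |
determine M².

[[-7, 12], [-6, -4]]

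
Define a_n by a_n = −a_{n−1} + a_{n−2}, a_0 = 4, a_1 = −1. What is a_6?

28

With companion matrix T = [[−1, 1], [1, 0]], [a_n, a_{n−1}]ᵀ = T·[a_{n−1}, a_{n−2}]ᵀ, so [a_6, a_5]ᵀ = T^5·[a_1, a_0]ᵀ.
T^5 = [[−8, 5], [5, −3]], giving [a_6, a_5]ᵀ = [[28], [−17]].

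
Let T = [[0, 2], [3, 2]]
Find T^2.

[[6, 4], [6, 10]]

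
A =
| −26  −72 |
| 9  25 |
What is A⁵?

tr A = −1 and det A = −2, so the characteristic polynomial is λ² − (−1)λ + (−2) with roots 1 and −2.
Eigenvectors give P = [[−8, −3], [3, 1]] with P⁻¹ = [[1, 3], [−3, −8]], and A = P·diag(1, −2)·P⁻¹.
Then A⁵ = P·diag(1, −32)·P⁻¹ = [[−8, 96], [3, −32]] · [[1, 3], [−3, −8]] = [[−296, −792], [99, 265]].

[[−296, −792], [99, 265]]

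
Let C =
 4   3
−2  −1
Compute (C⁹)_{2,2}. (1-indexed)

−1021

tr C = 3 and det C = 2, so the characteristic polynomial is λ² − (3)λ + (2) with roots 1 and 2.
Eigenvectors give P = [[−1, 3], [1, −2]] with P⁻¹ = [[2, 3], [1, 1]], and C = P·diag(1, 2)·P⁻¹.
Then C⁹ = P·diag(1, 512)·P⁻¹ = [[−1, 1536], [1, −1024]] · [[2, 3], [1, 1]] = [[1534, 1533], [−1022, −1021]].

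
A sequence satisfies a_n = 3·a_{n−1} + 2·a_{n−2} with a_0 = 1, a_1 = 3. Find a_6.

1763

With companion matrix M = [[3, 2], [1, 0]], [a_n, a_{n−1}]ᵀ = M·[a_{n−1}, a_{n−2}]ᵀ, so [a_6, a_5]ᵀ = M^5·[a_1, a_0]ᵀ.
M^5 = [[495, 278], [139, 78]], giving [a_6, a_5]ᵀ = [[1763], [495]].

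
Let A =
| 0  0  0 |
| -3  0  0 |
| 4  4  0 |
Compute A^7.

[[0, 0, 0], [0, 0, 0], [0, 0, 0]]

A is strictly triangular, hence nilpotent: A^3 = 0, so A^7 = 0.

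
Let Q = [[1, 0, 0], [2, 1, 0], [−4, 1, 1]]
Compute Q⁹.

Q = I + N where N = [[0, 0, 0], [2, 0, 0], [−4, 1, 0]] is strictly lower-triangular, so N³ = 0.
(I + N)⁹ = I + 9·N + 36·N² = [[1, 0, 0], [18, 1, 0], [36, 9, 1]].

[[1, 0, 0], [18, 1, 0], [36, 9, 1]]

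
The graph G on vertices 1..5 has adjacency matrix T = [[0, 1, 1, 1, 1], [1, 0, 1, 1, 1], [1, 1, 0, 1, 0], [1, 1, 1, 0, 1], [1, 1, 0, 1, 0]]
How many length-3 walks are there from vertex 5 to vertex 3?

The number of length-3 walks from vertex 5 to vertex 3 is entry (5,3) of T³, where T is the adjacency matrix.
T² = [[4, 3, 2, 3, 2], [3, 4, 2, 3, 2], [2, 2, 3, 2, 3], [3, 3, 2, 4, 2], [2, 2, 3, 2, 3]]
T³ = [[10, 11, 10, 11, 10], [11, 10, 10, 11, 10], [10, 10, 6, 10, 6], [11, 11, 10, 10, 10], [10, 10, 6, 10, 6]]

6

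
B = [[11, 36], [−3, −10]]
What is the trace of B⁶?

65

tr B = 1 and det B = −2, so the characteristic polynomial is λ² − (1)λ + (−2) with roots 2 and −1.
Eigenvectors give P = [[4, −3], [−1, 1]] with P⁻¹ = [[1, 3], [1, 4]], and B = P·diag(2, −1)·P⁻¹.
Then B⁶ = P·diag(64, 1)·P⁻¹ = [[256, −3], [−64, 1]] · [[1, 3], [1, 4]] = [[253, 756], [−63, −188]].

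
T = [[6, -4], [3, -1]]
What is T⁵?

tr T = 5 and det T = 6, so the characteristic polynomial is λ² − (5)λ + (6) with roots 3 and 2.
Eigenvectors give P = [[4, 1], [3, 1]] with P⁻¹ = [[1, -1], [-3, 4]], and T = P·diag(3, 2)·P⁻¹.
Then T⁵ = P·diag(243, 32)·P⁻¹ = [[972, 32], [729, 32]] · [[1, -1], [-3, 4]] = [[876, -844], [633, -601]].

[[876, -844], [633, -601]]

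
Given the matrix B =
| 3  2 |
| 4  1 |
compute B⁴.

B² = [[17, 8], [16, 9]]
B³ = [[83, 42], [84, 41]]
B⁴ = [[417, 208], [416, 209]]

[[417, 208], [416, 209]]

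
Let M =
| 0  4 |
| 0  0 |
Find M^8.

M is strictly triangular, hence nilpotent: M^2 = 0, so M^8 = 0.

[[0, 0], [0, 0]]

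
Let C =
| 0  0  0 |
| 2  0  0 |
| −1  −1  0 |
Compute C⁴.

C is strictly triangular, hence nilpotent: C³ = 0, so C⁴ = 0.

[[0, 0, 0], [0, 0, 0], [0, 0, 0]]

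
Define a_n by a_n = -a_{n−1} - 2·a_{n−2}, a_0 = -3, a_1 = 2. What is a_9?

-16

With companion matrix C = [[-1, -2], [1, 0]], [a_n, a_{n−1}]ᵀ = C·[a_{n−1}, a_{n−2}]ᵀ, so [a_9, a_8]ᵀ = C⁸·[a_1, a_0]ᵀ.
C⁸ = [[-17, -6], [3, -14]], giving [a_9, a_8]ᵀ = [[-16], [48]].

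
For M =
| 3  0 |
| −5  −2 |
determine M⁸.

tr M = 1 and det M = −6, so the characteristic polynomial is λ² − (1)λ + (−6) with roots 3 and −2.
Eigenvectors give P = [[−1, 0], [1, 1]] with P⁻¹ = [[−1, 0], [1, 1]], and M = P·diag(3, −2)·P⁻¹.
Then M⁸ = P·diag(6561, 256)·P⁻¹ = [[−6561, 0], [6561, 256]] · [[−1, 0], [1, 1]] = [[6561, 0], [−6305, 256]].

[[6561, 0], [−6305, 256]]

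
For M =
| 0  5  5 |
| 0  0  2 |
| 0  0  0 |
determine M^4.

[[0, 0, 0], [0, 0, 0], [0, 0, 0]]

M is strictly triangular, hence nilpotent: M^3 = 0, so M^4 = 0.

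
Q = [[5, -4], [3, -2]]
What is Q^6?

tr Q = 3 and det Q = 2, so the characteristic polynomial is λ² − (3)λ + (2) with roots 2 and 1.
Eigenvectors give P = [[4, 1], [3, 1]] with P⁻¹ = [[1, -1], [-3, 4]], and Q = P·diag(2, 1)·P⁻¹.
Then Q^6 = P·diag(64, 1)·P⁻¹ = [[256, 1], [192, 1]] · [[1, -1], [-3, 4]] = [[253, -252], [189, -188]].

[[253, -252], [189, -188]]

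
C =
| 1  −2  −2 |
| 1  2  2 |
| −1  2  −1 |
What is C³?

[[−5, −30, −18], [7, 10, 10], [−1, 18, −3]]

C² = [[1, −10, −4], [1, 6, 0], [2, 4, 7]]
C³ = [[−5, −30, −18], [7, 10, 10], [−1, 18, −3]]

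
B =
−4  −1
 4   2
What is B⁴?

B² = [[12, 2], [−8, 0]]
B³ = [[−40, −8], [32, 8]]
B⁴ = [[128, 24], [−96, −16]]

[[128, 24], [−96, −16]]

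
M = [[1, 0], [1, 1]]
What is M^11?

[[1, 0], [11, 1]]

M = I + N where N = [[0, 0], [1, 0]] is strictly lower-triangular, so N^2 = 0.
(I + N)^11 = I + 11·N = [[1, 0], [11, 1]].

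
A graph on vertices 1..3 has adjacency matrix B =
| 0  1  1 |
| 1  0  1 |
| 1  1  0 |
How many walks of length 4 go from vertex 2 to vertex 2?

The number of length-4 walks from vertex 2 to vertex 2 is entry (2,2) of B^4, where B is the adjacency matrix.
B^2 = [[2, 1, 1], [1, 2, 1], [1, 1, 2]]
B^3 = [[2, 3, 3], [3, 2, 3], [3, 3, 2]]
B^4 = [[6, 5, 5], [5, 6, 5], [5, 5, 6]]

6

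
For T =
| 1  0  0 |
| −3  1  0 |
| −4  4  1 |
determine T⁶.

[[1, 0, 0], [−18, 1, 0], [−204, 24, 1]]

T = I + N where N = [[0, 0, 0], [−3, 0, 0], [−4, 4, 0]] is strictly lower-triangular, so N³ = 0.
(I + N)⁶ = I + 6·N + 15·N² = [[1, 0, 0], [−18, 1, 0], [−204, 24, 1]].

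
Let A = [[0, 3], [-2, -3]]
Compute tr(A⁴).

A² = [[-6, -9], [6, 3]]
A³ = [[18, 9], [-6, 9]]
A⁴ = [[-18, 27], [-18, -45]]

-63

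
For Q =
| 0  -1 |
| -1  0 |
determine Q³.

Q² = I (check: tr Q = 0 and det Q = -1), so Q³ = Q since 3 is odd.

[[0, -1], [-1, 0]]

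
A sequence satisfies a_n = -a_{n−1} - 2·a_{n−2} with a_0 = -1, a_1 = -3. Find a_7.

With companion matrix C = [[-1, -2], [1, 0]], [a_n, a_{n−1}]ᵀ = C·[a_{n−1}, a_{n−2}]ᵀ, so [a_7, a_6]ᵀ = C⁶·[a_1, a_0]ᵀ.
C⁶ = [[7, 10], [-5, 2]], giving [a_7, a_6]ᵀ = [[-31], [13]].

-31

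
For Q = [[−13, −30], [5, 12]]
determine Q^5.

[[−793, −1650], [275, 582]]

tr Q = −1 and det Q = −6, so the characteristic polynomial is λ² − (−1)λ + (−6) with roots 2 and −3.
Eigenvectors give P = [[−2, −3], [1, 1]] with P⁻¹ = [[1, 3], [−1, −2]], and Q = P·diag(2, −3)·P⁻¹.
Then Q^5 = P·diag(32, −243)·P⁻¹ = [[−64, 729], [32, −243]] · [[1, 3], [−1, −2]] = [[−793, −1650], [275, 582]].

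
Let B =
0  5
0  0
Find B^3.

B is strictly triangular, hence nilpotent: B^2 = 0, so B^3 = 0.

[[0, 0], [0, 0]]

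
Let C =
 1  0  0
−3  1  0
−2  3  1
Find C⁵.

[[1, 0, 0], [−15, 1, 0], [−100, 15, 1]]

C = I + N where N = [[0, 0, 0], [−3, 0, 0], [−2, 3, 0]] is strictly lower-triangular, so N³ = 0.
(I + N)⁵ = I + 5·N + 10·N² = [[1, 0, 0], [−15, 1, 0], [−100, 15, 1]].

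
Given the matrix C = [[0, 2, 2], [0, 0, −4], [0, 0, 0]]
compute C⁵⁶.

C is strictly triangular, hence nilpotent: C³ = 0, so C⁵⁶ = 0.

[[0, 0, 0], [0, 0, 0], [0, 0, 0]]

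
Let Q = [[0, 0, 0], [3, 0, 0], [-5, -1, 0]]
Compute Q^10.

[[0, 0, 0], [0, 0, 0], [0, 0, 0]]

Q is strictly triangular, hence nilpotent: Q^3 = 0, so Q^10 = 0.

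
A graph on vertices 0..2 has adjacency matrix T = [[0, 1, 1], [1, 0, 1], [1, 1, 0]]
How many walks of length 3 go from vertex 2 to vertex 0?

The number of length-3 walks from vertex 2 to vertex 0 is entry (2,0) of T^3, where T is the adjacency matrix.
T^2 = [[2, 1, 1], [1, 2, 1], [1, 1, 2]]
T^3 = [[2, 3, 3], [3, 2, 3], [3, 3, 2]]

3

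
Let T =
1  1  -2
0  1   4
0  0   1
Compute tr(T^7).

3

T = I + N where N = [[0, 1, -2], [0, 0, 4], [0, 0, 0]] is strictly upper-triangular, so N^3 = 0.
(I + N)^7 = I + 7·N + 21·N^2 = [[1, 7, 70], [0, 1, 28], [0, 0, 1]].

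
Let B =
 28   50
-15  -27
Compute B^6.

[[4054, 6650], [-1995, -3261]]

tr B = 1 and det B = -6, so the characteristic polynomial is λ² − (1)λ + (-6) with roots 3 and -2.
Eigenvectors give P = [[2, -5], [-1, 3]] with P⁻¹ = [[3, 5], [1, 2]], and B = P·diag(3, -2)·P⁻¹.
Then B^6 = P·diag(729, 64)·P⁻¹ = [[1458, -320], [-729, 192]] · [[3, 5], [1, 2]] = [[4054, 6650], [-1995, -3261]].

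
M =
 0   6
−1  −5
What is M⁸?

[[−12354, −37830], [6305, 19171]]

tr M = −5 and det M = 6, so the characteristic polynomial is λ² − (−5)λ + (6) with roots −2 and −3.
Eigenvectors give P = [[−3, −2], [1, 1]] with P⁻¹ = [[−1, −2], [1, 3]], and M = P·diag(−2, −3)·P⁻¹.
Then M⁸ = P·diag(256, 6561)·P⁻¹ = [[−768, −13122], [256, 6561]] · [[−1, −2], [1, 3]] = [[−12354, −37830], [6305, 19171]].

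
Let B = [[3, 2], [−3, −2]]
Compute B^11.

B² = B (a projection; rank 1, trace 1), so B^11 = B.

[[3, 2], [−3, −2]]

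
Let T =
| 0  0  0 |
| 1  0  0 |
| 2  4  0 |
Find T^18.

[[0, 0, 0], [0, 0, 0], [0, 0, 0]]

T is strictly triangular, hence nilpotent: T^3 = 0, so T^18 = 0.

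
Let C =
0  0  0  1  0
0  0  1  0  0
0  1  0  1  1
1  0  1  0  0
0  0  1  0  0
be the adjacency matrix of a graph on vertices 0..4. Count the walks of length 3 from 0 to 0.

0

The number of length-3 walks from vertex 0 to vertex 0 is entry (0,0) of C³, where C is the adjacency matrix.
C² = [[1, 0, 1, 0, 0], [0, 1, 0, 1, 1], [1, 0, 3, 0, 0], [0, 1, 0, 2, 1], [0, 1, 0, 1, 1]]
C³ = [[0, 1, 0, 2, 1], [1, 0, 3, 0, 0], [0, 3, 0, 4, 3], [2, 0, 4, 0, 0], [1, 0, 3, 0, 0]]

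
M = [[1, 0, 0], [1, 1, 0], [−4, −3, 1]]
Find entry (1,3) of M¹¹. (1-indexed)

0

M = I + N where N = [[0, 0, 0], [1, 0, 0], [−4, −3, 0]] is strictly lower-triangular, so N³ = 0.
(I + N)¹¹ = I + 11·N + 55·N² = [[1, 0, 0], [11, 1, 0], [−209, −33, 1]].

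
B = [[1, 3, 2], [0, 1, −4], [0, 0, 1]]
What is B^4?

B = I + N where N = [[0, 3, 2], [0, 0, −4], [0, 0, 0]] is strictly upper-triangular, so N^3 = 0.
(I + N)^4 = I + 4·N + 6·N^2 = [[1, 12, −64], [0, 1, −16], [0, 0, 1]].

[[1, 12, −64], [0, 1, −16], [0, 0, 1]]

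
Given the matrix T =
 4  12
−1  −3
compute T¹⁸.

T² = T (a projection; rank 1, trace 1), so T¹⁸ = T.

[[4, 12], [−1, −3]]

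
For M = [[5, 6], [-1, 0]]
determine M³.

[[65, 114], [-19, -30]]

tr M = 5 and det M = 6, so the characteristic polynomial is λ² − (5)λ + (6) with roots 2 and 3.
Eigenvectors give P = [[2, 3], [-1, -1]] with P⁻¹ = [[-1, -3], [1, 2]], and M = P·diag(2, 3)·P⁻¹.
Then M³ = P·diag(8, 27)·P⁻¹ = [[16, 81], [-8, -27]] · [[-1, -3], [1, 2]] = [[65, 114], [-19, -30]].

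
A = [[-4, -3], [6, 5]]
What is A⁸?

[[-254, -255], [510, 511]]

tr A = 1 and det A = -2, so the characteristic polynomial is λ² − (1)λ + (-2) with roots 2 and -1.
Eigenvectors give P = [[-1, -1], [2, 1]] with P⁻¹ = [[1, 1], [-2, -1]], and A = P·diag(2, -1)·P⁻¹.
Then A⁸ = P·diag(256, 1)·P⁻¹ = [[-256, -1], [512, 1]] · [[1, 1], [-2, -1]] = [[-254, -255], [510, 511]].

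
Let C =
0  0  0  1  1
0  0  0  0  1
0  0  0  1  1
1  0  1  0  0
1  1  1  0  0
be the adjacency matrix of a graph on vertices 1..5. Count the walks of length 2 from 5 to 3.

The number of length-2 walks from vertex 5 to vertex 3 is entry (5,3) of C², where C is the adjacency matrix.
C² = [[2, 1, 2, 0, 0], [1, 1, 1, 0, 0], [2, 1, 2, 0, 0], [0, 0, 0, 2, 2], [0, 0, 0, 2, 3]]

0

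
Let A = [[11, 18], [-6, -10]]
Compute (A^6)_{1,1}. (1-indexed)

tr A = 1 and det A = -2, so the characteristic polynomial is λ² − (1)λ + (-2) with roots -1 and 2.
Eigenvectors give P = [[3, 2], [-2, -1]] with P⁻¹ = [[-1, -2], [2, 3]], and A = P·diag(-1, 2)·P⁻¹.
Then A^6 = P·diag(1, 64)·P⁻¹ = [[3, 128], [-2, -64]] · [[-1, -2], [2, 3]] = [[253, 378], [-126, -188]].

253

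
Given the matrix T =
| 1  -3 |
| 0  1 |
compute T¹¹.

[[1, -33], [0, 1]]

T = I + N where N = [[0, -3], [0, 0]] is strictly upper-triangular, so N² = 0.
(I + N)¹¹ = I + 11·N = [[1, -33], [0, 1]].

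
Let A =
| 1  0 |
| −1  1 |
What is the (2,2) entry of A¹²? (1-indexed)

A = I + N where N = [[0, 0], [−1, 0]] is strictly lower-triangular, so N² = 0.
(I + N)¹² = I + 12·N = [[1, 0], [−12, 1]].

1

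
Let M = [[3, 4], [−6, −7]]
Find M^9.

[[39363, 39364], [−59046, −59047]]

tr M = −4 and det M = 3, so the characteristic polynomial is λ² − (−4)λ + (3) with roots −1 and −3.
Eigenvectors give P = [[−1, −2], [1, 3]] with P⁻¹ = [[−3, −2], [1, 1]], and M = P·diag(−1, −3)·P⁻¹.
Then M^9 = P·diag(−1, −19683)·P⁻¹ = [[1, 39366], [−1, −59049]] · [[−3, −2], [1, 1]] = [[39363, 39364], [−59046, −59047]].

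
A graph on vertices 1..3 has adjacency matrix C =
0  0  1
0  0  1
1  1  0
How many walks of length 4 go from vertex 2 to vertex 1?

2

The number of length-4 walks from vertex 2 to vertex 1 is entry (2,1) of C⁴, where C is the adjacency matrix.
C² = [[1, 1, 0], [1, 1, 0], [0, 0, 2]]
C³ = [[0, 0, 2], [0, 0, 2], [2, 2, 0]]
C⁴ = [[2, 2, 0], [2, 2, 0], [0, 0, 4]]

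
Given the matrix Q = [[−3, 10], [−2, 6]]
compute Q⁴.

[[−59, 150], [−30, 76]]

tr Q = 3 and det Q = 2, so the characteristic polynomial is λ² − (3)λ + (2) with roots 2 and 1.
Eigenvectors give P = [[2, 5], [1, 2]] with P⁻¹ = [[−2, 5], [1, −2]], and Q = P·diag(2, 1)·P⁻¹.
Then Q⁴ = P·diag(16, 1)·P⁻¹ = [[32, 5], [16, 2]] · [[−2, 5], [1, −2]] = [[−59, 150], [−30, 76]].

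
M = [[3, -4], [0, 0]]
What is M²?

[[9, -12], [0, 0]]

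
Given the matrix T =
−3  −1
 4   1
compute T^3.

T^2 = [[5, 2], [−8, −3]]
T^3 = [[−7, −3], [12, 5]]

[[−7, −3], [12, 5]]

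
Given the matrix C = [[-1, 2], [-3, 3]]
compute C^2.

[[-5, 4], [-6, 3]]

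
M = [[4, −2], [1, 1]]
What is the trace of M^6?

tr M = 5 and det M = 6, so the characteristic polynomial is λ² − (5)λ + (6) with roots 2 and 3.
Eigenvectors give P = [[−1, 2], [−1, 1]] with P⁻¹ = [[1, −2], [1, −1]], and M = P·diag(2, 3)·P⁻¹.
Then M^6 = P·diag(64, 729)·P⁻¹ = [[−64, 1458], [−64, 729]] · [[1, −2], [1, −1]] = [[1394, −1330], [665, −601]].

793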